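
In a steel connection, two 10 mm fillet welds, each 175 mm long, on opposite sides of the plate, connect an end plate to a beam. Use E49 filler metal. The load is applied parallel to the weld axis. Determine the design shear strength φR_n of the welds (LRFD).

E49XX → F_EXX = 490 MPa.
Effective throat t_e = 0.707 × 10 = 7.07 mm.
Total length L = 350 mm; A_we = 7.07 × 350 = 2474 mm².
F_nw = 0.6 F_EXX = 0.6 × 490 = 294 MPa.
φR_n = 0.75 × 294 × 2474 × 10⁻³ = 545.6 kN.

φR_n ≈ 546 kN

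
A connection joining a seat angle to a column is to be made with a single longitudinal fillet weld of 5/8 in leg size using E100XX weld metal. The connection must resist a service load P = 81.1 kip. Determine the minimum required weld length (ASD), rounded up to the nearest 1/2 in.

L = 6.5 in

E100XX → F_EXX = 100 ksi.
Throat t_e = 0.707 × 0.625 = 0.4419 in.
r_n/Ω = (0.6 × 100 × 0.4419) / 2.0 = 13.26 kip/in.
L_req = P / (r_n/Ω) = 81.1 / 13.26 = 6.118 in total.
Round up → use L = 6.5 in.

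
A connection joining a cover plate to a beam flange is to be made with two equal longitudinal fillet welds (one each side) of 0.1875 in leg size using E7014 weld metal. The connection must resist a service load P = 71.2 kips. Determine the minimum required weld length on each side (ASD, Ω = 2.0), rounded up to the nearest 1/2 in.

E70XX → F_EXX = 70 ksi.
Throat t_e = 0.707 × 0.1875 = 0.1326 in.
r_n/Ω = (0.6 × 70 × 0.1326) / 2.0 = 2.784 kip/in.
L_req = P / (r_n/Ω) = 71.2 / 2.784 = 25.58 in total.
Per side: 25.58 / 2 = 12.79 in.
Round up → use L = 13 in on each side.

L = 13 in on each side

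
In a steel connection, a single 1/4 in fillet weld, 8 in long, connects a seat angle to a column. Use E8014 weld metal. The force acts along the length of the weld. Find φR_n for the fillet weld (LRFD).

E80XX → F_EXX = 80 ksi.
Effective throat t_e = 0.707 × 0.25 = 0.1767 in.
Total length L = 8 in; A_we = 0.1767 × 8 = 1.414 in².
F_nw = 0.6 F_EXX = 0.6 × 80 = 48 ksi.
φR_n = 0.75 × 48 × 1.414 = 50.9 kips.

φR_n ≈ 50.9 kips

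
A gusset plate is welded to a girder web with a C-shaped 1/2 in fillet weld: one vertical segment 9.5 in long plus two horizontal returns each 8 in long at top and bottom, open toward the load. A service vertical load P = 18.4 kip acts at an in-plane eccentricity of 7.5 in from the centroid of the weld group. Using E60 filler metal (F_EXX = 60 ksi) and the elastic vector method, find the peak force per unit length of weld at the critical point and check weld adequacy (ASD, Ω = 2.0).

f_max ≈ 2.23 kip/in; adequate

Total weld length L_w = 25.5 in. Treat welds as unit-width lines.
Centroid: x̄ = 2×8×4 / 25.5 = 2.51 in from the vertical weld.
Polar moment about centroid: J = I_x + I_y = [9.5³/12 + 2×8×4.75²] + [9.5×2.51² + 2(8³/12 + 8×1.49²)] = 613.2 in³.
Direct shear f_v = P/L_w = 18.4 / 25.5 = 0.7216 kip/in (vertical).
Torsion M = P·e = 18.4 × 7.5 = 138 kip·in.
Critical point at (x, y) = (5.49, 4.75) from centroid. f_tx = M·y/J = 1.069 kip/in; f_ty = M·x/J = 1.236 kip/in.
Resultant f_max = √[f_tx² + (f_v + f_ty)²] = √[1.069² + (0.7216 + 1.236)²] = 2.23 kip/in.
Capacity per unit length: r_n/Ω = (1/2.0) × 0.6 × 60 × (0.707 × 0.5) = 6.363 kip/in.
2.23 ≤ 6.363 → adequate.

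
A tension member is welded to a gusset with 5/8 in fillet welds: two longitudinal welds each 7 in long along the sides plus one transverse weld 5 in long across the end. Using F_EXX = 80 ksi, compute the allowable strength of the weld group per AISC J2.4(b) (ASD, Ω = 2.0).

R_n/Ω ≈ 206 kip

t_e = 0.707 × 0.625 = 0.4419 in.
R_nwl = 0.6 × 80 × 0.4419 × 14 = 296.9 kip (longitudinal, 2 welds).
R_nwt = 0.6 × 80 × 0.4419 × 5 = 106 kip (transverse, base value).
(i) R_nwl + R_nwt = 403 kip; (ii) 0.85 R_nwl + 1.5 R_nwt = 411.5 kip.
R_n = max = 411.5 kip [governs: (ii)]; R_n/Ω = 205.7 kip.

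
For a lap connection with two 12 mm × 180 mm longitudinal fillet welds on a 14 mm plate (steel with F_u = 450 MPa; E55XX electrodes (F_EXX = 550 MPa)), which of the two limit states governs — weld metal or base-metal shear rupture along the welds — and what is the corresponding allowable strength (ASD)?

R_n/Ω ≈ 504 kN (weld metal governs)

t_e = 0.707 × 12 = 8.484 mm; L = 360 mm.
Weld metal: R_n/Ω = (1/2.0) × 0.6 × 550 × 8.484 × 360 × 10⁻³ = 503.9 kN.
Base metal (shear rupture): R_n/Ω = (1/2.0) × 0.6 × 450 × 14 × 360 × 10⁻³ = 680.4 kN.
Governing: weld metal.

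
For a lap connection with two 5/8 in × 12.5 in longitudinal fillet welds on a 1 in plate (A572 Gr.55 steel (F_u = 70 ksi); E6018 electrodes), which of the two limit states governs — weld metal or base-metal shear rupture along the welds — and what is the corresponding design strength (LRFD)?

φR_n ≈ 298 kip (weld metal governs)

E60XX → F_EXX = 60 ksi.
t_e = 0.707 × 0.625 = 0.4419 in; L = 25 in.
Weld metal: φR_n = 0.75 × 0.6 × 60 × 0.4419 × 25 = 298.3 kip.
Base metal (shear rupture): φR_n = 0.75 × 0.6 × 70 × 1 × 25 = 787.5 kip.
Governing: weld metal.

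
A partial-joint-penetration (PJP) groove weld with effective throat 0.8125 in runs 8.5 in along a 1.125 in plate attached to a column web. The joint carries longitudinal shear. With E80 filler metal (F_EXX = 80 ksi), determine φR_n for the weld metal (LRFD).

Effective throat (given) t_e = 0.8125 in.
A_we = 0.8125 × 8.5 = 6.906 in².
F_nw = 0.6 F_EXX = 48 ksi.
φR_n = 0.75 × 48 × 6.906 = 248.6 kips.

φR_n ≈ 249 kips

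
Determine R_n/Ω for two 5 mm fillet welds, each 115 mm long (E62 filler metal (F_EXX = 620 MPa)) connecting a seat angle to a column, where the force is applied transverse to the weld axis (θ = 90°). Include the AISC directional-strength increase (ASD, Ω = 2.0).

t_e = 0.707 × 5 = 3.535 mm; A_we = 3.535 × 230 = 813 mm².
Directional factor: 1.0 + 0.5 sin^1.5(90°) = 1.5.
F_nw = 0.6 × 620 × 1.5 = 558 MPa.
R_n/Ω = (558 × 813) / 2.0 × 10⁻³ = 226.8 kN.

R_n/Ω ≈ 227 kN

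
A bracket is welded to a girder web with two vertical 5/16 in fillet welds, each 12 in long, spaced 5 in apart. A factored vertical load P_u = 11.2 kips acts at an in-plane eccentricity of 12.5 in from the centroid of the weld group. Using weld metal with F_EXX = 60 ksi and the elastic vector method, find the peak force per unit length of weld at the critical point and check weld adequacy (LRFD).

f_max ≈ 2.3 kip/in; adequate

Total weld length L_w = 24 in. Treat welds as unit-width lines.
Polar moment about centroid: J = 2[d³/12 + d(b/2)²] = 2[12³/12 + 12×2.5²] = 438 in³.
Direct shear f_v = P/L_w = 11.2 / 24 = 0.4667 kip/in (vertical).
Torsion M = P·e = 11.2 × 12.5 = 140 kip·in.
Critical point at (x, y) = (2.5, 6) from centroid. f_tx = M·y/J = 1.918 kip/in; f_ty = M·x/J = 0.7991 kip/in.
Resultant f_max = √[f_tx² + (f_v + f_ty)²] = √[1.918² + (0.4667 + 0.7991)²] = 2.298 kip/in.
Capacity per unit length: φr_n = 0.75 × 0.6 × 60 × (0.707 × 0.3125) = 5.965 kip/in.
2.298 ≤ 5.965 → adequate.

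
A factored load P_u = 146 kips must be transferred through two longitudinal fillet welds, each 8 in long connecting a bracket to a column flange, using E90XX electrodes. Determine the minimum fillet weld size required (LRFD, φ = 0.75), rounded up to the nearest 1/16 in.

E90XX → F_EXX = 90 ksi.
Total weld length L = 16 in.
Required throat t_e = P_u / (φ × 0.6 F_EXX × L) = 146 / (0.75 × 0.6 × 90 × 16) = 0.2253 in.
Required leg w = t_e / 0.707 = 0.3187 in → use 3/8 in.

w = 3/8 in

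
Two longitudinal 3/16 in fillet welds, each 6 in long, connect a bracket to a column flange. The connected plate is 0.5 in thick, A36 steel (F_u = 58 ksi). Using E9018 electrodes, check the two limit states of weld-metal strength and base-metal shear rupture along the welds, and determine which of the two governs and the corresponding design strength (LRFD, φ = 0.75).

φR_n ≈ 64.4 kips (weld metal governs)

E90XX → F_EXX = 90 ksi.
t_e = 0.707 × 0.1875 = 0.1326 in; L = 12 in.
Weld metal: φR_n = 0.75 × 0.6 × 90 × 0.1326 × 12 = 64.43 kips.
Base metal (shear rupture): φR_n = 0.75 × 0.6 × 58 × 0.5 × 12 = 156.6 kips.
Governing: weld metal.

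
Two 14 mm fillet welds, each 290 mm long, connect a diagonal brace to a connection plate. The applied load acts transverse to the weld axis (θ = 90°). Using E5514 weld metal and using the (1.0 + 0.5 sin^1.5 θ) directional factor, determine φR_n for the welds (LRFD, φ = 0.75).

E55XX → F_EXX = 550 MPa.
t_e = 0.707 × 14 = 9.898 mm; A_we = 9.898 × 580 = 5741 mm².
Directional factor: 1.0 + 0.5 sin^1.5(90°) = 1.5.
F_nw = 0.6 × 550 × 1.5 = 495 MPa.
φR_n = 0.75 × 495 × 5741 × 10⁻³ = 2131 kN.

φR_n ≈ 2130 kN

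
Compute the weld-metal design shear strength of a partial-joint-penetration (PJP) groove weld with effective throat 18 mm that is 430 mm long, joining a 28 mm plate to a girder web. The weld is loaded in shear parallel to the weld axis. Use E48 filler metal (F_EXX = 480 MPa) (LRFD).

Effective throat (given) t_e = 18 mm.
A_we = 18 × 430 = 7740 mm².
F_nw = 0.6 F_EXX = 288 MPa.
φR_n = 0.75 × 288 × 7740 × 10⁻³ = 1672 kN.

φR_n ≈ 1670 kN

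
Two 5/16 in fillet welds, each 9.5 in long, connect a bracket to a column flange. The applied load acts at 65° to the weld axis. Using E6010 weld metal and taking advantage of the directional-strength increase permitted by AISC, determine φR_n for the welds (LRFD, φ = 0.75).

φR_n ≈ 162 kip

E60XX → F_EXX = 60 ksi.
t_e = 0.707 × 0.3125 = 0.2209 in; A_we = 0.2209 × 19 = 4.198 in².
Directional factor: 1.0 + 0.5 sin^1.5(65°) = 1.431.
F_nw = 0.6 × 60 × 1.431 = 51.53 ksi.
φR_n = 0.75 × 51.53 × 4.198 = 162.2 kip.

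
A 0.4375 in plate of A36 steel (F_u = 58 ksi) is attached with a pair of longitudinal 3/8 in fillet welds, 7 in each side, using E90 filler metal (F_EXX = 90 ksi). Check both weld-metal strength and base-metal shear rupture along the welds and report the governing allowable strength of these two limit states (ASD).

t_e = 0.707 × 0.375 = 0.2651 in; L = 14 in.
Weld metal: R_n/Ω = (1/2.0) × 0.6 × 90 × 0.2651 × 14 = 100.2 kip.
Base metal (shear rupture): R_n/Ω = (1/2.0) × 0.6 × 58 × 0.4375 × 14 = 106.6 kip.
Governing: weld metal.

R_n/Ω ≈ 100 kip (weld metal governs)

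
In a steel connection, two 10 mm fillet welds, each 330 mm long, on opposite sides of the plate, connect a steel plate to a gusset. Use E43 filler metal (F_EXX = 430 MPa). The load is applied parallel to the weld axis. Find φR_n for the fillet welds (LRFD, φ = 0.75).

φR_n ≈ 903 kN

Effective throat t_e = 0.707 × 10 = 7.07 mm.
Total length L = 660 mm; A_we = 7.07 × 660 = 4666 mm².
F_nw = 0.6 F_EXX = 0.6 × 430 = 258 MPa.
φR_n = 0.75 × 258 × 4666 × 10⁻³ = 902.9 kN.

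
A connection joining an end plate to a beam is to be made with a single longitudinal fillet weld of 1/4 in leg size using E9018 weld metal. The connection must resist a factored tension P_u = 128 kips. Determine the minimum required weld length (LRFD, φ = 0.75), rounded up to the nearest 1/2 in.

L = 18 in

E90XX → F_EXX = 90 ksi.
Throat t_e = 0.707 × 0.25 = 0.1767 in.
φr_n = 0.75 × 0.6 × 90 × 0.1767 = 7.158 kips/in.
L_req = P_u / φr_n = 128 / 7.158 = 17.88 in total.
Round up → use L = 18 in.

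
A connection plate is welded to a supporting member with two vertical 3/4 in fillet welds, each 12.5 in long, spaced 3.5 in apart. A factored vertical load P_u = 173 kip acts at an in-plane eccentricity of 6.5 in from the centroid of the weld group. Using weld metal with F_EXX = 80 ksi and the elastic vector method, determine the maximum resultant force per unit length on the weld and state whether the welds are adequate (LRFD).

f_max ≈ 21.1 kip/in; NOT adequate

Total weld length L_w = 25 in. Treat welds as unit-width lines.
Polar moment about centroid: J = 2[d³/12 + d(b/2)²] = 2[12.5³/12 + 12.5×1.75²] = 402.1 in³.
Direct shear f_v = P/L_w = 173 / 25 = 6.92 kip/in (vertical).
Torsion M = P·e = 173 × 6.5 = 1124.5 kip·in.
Critical point at (x, y) = (1.75, 6.25) from centroid. f_tx = M·y/J = 17.48 kip/in; f_ty = M·x/J = 4.894 kip/in.
Resultant f_max = √[f_tx² + (f_v + f_ty)²] = √[17.48² + (6.92 + 4.894)²] = 21.1 kip/in.
Capacity per unit length: φr_n = 0.75 × 0.6 × 80 × (0.707 × 0.75) = 19.09 kip/in.
21.1 > 19.09 → NOT adequate.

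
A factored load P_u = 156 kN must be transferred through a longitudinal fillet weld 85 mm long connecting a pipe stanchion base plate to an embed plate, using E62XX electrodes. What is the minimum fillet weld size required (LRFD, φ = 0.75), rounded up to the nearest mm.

E62XX → F_EXX = 620 MPa.
Total weld length L = 85 mm.
Required throat t_e = P_u / (φ × 0.6 F_EXX × L) = 156 / (0.75 × 0.6 × 620 × 85 × 10⁻³) = 6.578 mm.
Required leg w = t_e / 0.707 = 9.304 mm → use 10 mm.

w = 10 mm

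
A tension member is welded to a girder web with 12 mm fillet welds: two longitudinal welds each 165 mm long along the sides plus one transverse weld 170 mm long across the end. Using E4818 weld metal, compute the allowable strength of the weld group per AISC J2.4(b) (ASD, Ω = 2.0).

E48XX → F_EXX = 480 MPa.
t_e = 0.707 × 12 = 8.484 mm.
R_nwl = 0.6 × 480 × 8.484 × 330 × 10⁻³ = 806.3 kN (longitudinal, 2 welds).
R_nwt = 0.6 × 480 × 8.484 × 170 × 10⁻³ = 415.4 kN (transverse, base value).
(i) R_nwl + R_nwt = 1222 kN; (ii) 0.85 R_nwl + 1.5 R_nwt = 1308 kN.
R_n = max = 1308 kN [governs: (ii)]; R_n/Ω = 654.2 kN.

R_n/Ω ≈ 654 kN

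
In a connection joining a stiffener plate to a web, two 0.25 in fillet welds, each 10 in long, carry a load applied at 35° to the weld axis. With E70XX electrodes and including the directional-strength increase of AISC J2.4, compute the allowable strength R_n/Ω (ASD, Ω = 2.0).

R_n/Ω ≈ 90.4 kips

E70XX → F_EXX = 70 ksi.
t_e = 0.707 × 0.25 = 0.1767 in; A_we = 0.1767 × 20 = 3.535 in².
Directional factor: 1.0 + 0.5 sin^1.5(35°) = 1.217.
F_nw = 0.6 × 70 × 1.217 = 51.12 ksi.
R_n/Ω = (51.12 × 3.535) / 2.0 = 90.36 kips.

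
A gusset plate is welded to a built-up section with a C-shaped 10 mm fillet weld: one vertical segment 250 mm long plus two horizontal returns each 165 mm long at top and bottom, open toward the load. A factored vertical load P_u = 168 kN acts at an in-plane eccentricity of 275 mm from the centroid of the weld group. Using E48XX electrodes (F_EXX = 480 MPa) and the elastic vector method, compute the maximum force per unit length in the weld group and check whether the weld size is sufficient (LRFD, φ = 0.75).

f_max ≈ 1190 N/mm; adequate

Total weld length L_w = 580 mm. Treat welds as unit-width lines.
Centroid: x̄ = 2×165×82.5 / 580 = 46.94 mm from the vertical weld.
Polar moment about centroid: J = I_x + I_y = [250³/12 + 2×165×125²] + [250×46.94² + 2(165³/12 + 165×35.56²)] = 8175000 mm³.
Direct shear f_v = P/L_w = 168×10³ / 580 = 289.7 N/mm (vertical).
Torsion M = P·e = 168×10³ × 275 = 46200000 N·mm.
Critical point at (x, y) = (118.1, 125) from centroid. f_tx = M·y/J = 706.4 N/mm; f_ty = M·x/J = 667.2 N/mm.
Resultant f_max = √[f_tx² + (f_v + f_ty)²] = √[706.4² + (289.7 + 667.2)²] = 1189 N/mm.
Capacity per unit length: φr_n = 0.75 × 0.6 × 480 × (0.707 × 10) = 1527 N/mm.
1189 ≤ 1527 → adequate.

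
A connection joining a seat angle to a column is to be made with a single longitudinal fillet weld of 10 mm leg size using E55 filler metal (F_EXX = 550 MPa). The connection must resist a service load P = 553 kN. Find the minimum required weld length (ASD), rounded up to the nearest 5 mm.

Throat t_e = 0.707 × 10 = 7.07 mm.
r_n/Ω = (0.6 × 550 × 7.07) / 2.0 = 1167 N/mm = 1.167 kN/mm.
L_req = P / (r_n/Ω) = 553 / 1.167 = 474 mm total.
Round up → use L = 475 mm.

L = 475 mm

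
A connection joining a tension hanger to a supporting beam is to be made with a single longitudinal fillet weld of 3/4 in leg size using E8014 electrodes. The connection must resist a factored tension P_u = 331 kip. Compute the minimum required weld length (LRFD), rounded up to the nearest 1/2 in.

E80XX → F_EXX = 80 ksi.
Throat t_e = 0.707 × 0.75 = 0.5302 in.
φr_n = 0.75 × 0.6 × 80 × 0.5302 = 19.09 kip/in.
L_req = P_u / φr_n = 331 / 19.09 = 17.34 in total.
Round up → use L = 17.5 in.

L = 17.5 in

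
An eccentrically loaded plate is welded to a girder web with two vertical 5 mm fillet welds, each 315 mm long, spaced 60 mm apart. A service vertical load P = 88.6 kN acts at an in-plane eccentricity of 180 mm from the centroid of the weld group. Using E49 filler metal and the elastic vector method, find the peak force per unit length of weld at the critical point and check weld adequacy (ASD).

f_max ≈ 489 N/mm; adequate

E49XX → F_EXX = 490 MPa.
Total weld length L_w = 630 mm. Treat welds as unit-width lines.
Polar moment about centroid: J = 2[d³/12 + d(b/2)²] = 2[315³/12 + 315×30²] = 5776000 mm³.
Direct shear f_v = P/L_w = 88.6×10³ / 630 = 140.6 N/mm (vertical).
Torsion M = P·e = 88.6×10³ × 180 = 15948000 N·mm.
Critical point at (x, y) = (30, 157.5) from centroid. f_tx = M·y/J = 434.8 N/mm; f_ty = M·x/J = 82.83 N/mm.
Resultant f_max = √[f_tx² + (f_v + f_ty)²] = √[434.8² + (140.6 + 82.83)²] = 488.9 N/mm.
Capacity per unit length: r_n/Ω = (1/2.0) × 0.6 × 490 × (0.707 × 5) = 519.6 N/mm.
488.9 ≤ 519.6 → adequate.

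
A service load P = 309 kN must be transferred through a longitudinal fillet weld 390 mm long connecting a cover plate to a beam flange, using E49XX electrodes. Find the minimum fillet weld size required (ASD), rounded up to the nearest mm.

w = 8 mm

E49XX → F_EXX = 490 MPa.
Total weld length L = 390 mm.
Required throat t_e = P × Ω / (0.6 F_EXX × L) = 309 × 2.0 / (0.6 × 490 × 390 × 10⁻³) = 5.39 mm.
Required leg w = t_e / 0.707 = 7.624 mm → use 8 mm.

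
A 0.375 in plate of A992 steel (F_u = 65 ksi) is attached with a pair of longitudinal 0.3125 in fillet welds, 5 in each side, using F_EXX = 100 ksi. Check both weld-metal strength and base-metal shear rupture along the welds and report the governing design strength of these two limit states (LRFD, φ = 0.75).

t_e = 0.707 × 0.3125 = 0.2209 in; L = 10 in.
Weld metal: φR_n = 0.75 × 0.6 × 100 × 0.2209 × 10 = 99.42 kips.
Base metal (shear rupture): φR_n = 0.75 × 0.6 × 65 × 0.375 × 10 = 109.7 kips.
Governing: weld metal.

φR_n ≈ 99.4 kips (weld metal governs)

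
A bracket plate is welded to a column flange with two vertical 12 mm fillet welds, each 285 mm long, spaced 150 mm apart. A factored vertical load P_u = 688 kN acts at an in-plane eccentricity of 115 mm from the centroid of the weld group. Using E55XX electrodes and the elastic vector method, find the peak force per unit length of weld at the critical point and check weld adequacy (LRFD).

E55XX → F_EXX = 550 MPa.
Total weld length L_w = 570 mm. Treat welds as unit-width lines.
Polar moment about centroid: J = 2[d³/12 + d(b/2)²] = 2[285³/12 + 285×75²] = 7064000 mm³.
Direct shear f_v = P/L_w = 688×10³ / 570 = 1207 N/mm (vertical).
Torsion M = P·e = 688×10³ × 115 = 79120000 N·mm.
Critical point at (x, y) = (75, 142.5) from centroid. f_tx = M·y/J = 1596 N/mm; f_ty = M·x/J = 840 N/mm.
Resultant f_max = √[f_tx² + (f_v + f_ty)²] = √[1596² + (1207 + 840)²] = 2596 N/mm.
Capacity per unit length: φr_n = 0.75 × 0.6 × 550 × (0.707 × 12) = 2100 N/mm.
2596 > 2100 → NOT adequate.

f_max ≈ 2600 N/mm; NOT adequate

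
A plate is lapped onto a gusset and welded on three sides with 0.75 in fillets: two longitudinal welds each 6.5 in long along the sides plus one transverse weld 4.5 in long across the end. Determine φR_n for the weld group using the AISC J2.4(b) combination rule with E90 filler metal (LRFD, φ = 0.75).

E90XX → F_EXX = 90 ksi.
t_e = 0.707 × 0.75 = 0.5302 in.
R_nwl = 0.6 × 90 × 0.5302 × 13 = 372.2 kips (longitudinal, 2 welds).
R_nwt = 0.6 × 90 × 0.5302 × 4.5 = 128.9 kips (transverse, base value).
(i) R_nwl + R_nwt = 501.1 kips; (ii) 0.85 R_nwl + 1.5 R_nwt = 509.7 kips.
R_n = max = 509.7 kips [governs: (ii)]; φR_n = 382.3 kips.

φR_n ≈ 382 kips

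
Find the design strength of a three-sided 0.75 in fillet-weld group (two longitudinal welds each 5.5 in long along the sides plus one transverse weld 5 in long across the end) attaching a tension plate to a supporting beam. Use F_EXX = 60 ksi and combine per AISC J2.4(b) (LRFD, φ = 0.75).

t_e = 0.707 × 0.75 = 0.5302 in.
R_nwl = 0.6 × 60 × 0.5302 × 11 = 210 kip (longitudinal, 2 welds).
R_nwt = 0.6 × 60 × 0.5302 × 5 = 95.44 kip (transverse, base value).
(i) R_nwl + R_nwt = 305.4 kip; (ii) 0.85 R_nwl + 1.5 R_nwt = 321.6 kip.
R_n = max = 321.6 kip [governs: (ii)]; φR_n = 241.2 kip.

φR_n ≈ 241 kip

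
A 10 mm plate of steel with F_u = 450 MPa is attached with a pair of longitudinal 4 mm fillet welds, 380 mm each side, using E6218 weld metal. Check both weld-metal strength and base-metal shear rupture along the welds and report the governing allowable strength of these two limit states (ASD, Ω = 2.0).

R_n/Ω ≈ 400 kN (weld metal governs)

E62XX → F_EXX = 620 MPa.
t_e = 0.707 × 4 = 2.828 mm; L = 760 mm.
Weld metal: R_n/Ω = (1/2.0) × 0.6 × 620 × 2.828 × 760 × 10⁻³ = 399.8 kN.
Base metal (shear rupture): R_n/Ω = (1/2.0) × 0.6 × 450 × 10 × 760 × 10⁻³ = 1026 kN.
Governing: weld metal.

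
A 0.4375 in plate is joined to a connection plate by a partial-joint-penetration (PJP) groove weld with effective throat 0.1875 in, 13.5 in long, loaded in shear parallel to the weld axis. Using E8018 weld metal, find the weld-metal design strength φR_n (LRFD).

E80XX → F_EXX = 80 ksi.
Effective throat (given) t_e = 0.1875 in.
A_we = 0.1875 × 13.5 = 2.531 in².
F_nw = 0.6 F_EXX = 48 ksi.
φR_n = 0.75 × 48 × 2.531 = 91.12 kip.

φR_n ≈ 91.1 kip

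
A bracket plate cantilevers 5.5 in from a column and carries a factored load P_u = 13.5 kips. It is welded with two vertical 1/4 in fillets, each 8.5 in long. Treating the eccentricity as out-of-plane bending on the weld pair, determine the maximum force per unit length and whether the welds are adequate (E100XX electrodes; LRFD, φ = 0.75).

E100XX → F_EXX = 100 ksi.
L_w = 2 × 8.5 = 17 in; section modulus (unit throat) S = 2 × L²/6 = 24.08 in².
Direct shear f_v = P/L_w = 13.5/17 = 0.7941 kip/in.
Moment M = P × e = 13.5 × 5.5 = 74.25 kip·in; bending f_b = M/S = 3.083 kip/in.
f_max = √(f_v² + f_b²) = √(0.7941² + 3.083²) = 3.184 kip/in.
φr_n = 0.75 × 0.6 × 100 × (0.707 × 0.25) = 7.954 kip/in → adequate.

f_max ≈ 3.18 kip/in; adequate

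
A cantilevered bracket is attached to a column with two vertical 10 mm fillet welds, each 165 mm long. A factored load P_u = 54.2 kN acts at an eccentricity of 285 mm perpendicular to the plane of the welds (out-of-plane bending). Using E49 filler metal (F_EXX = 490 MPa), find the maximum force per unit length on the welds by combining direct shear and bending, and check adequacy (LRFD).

f_max ≈ 1710 N/mm; NOT adequate

L_w = 2 × 165 = 330 mm; section modulus (unit throat) S = 2 × L²/6 = 9075 mm².
Direct shear f_v = P/L_w = 54.2×10³/330 = 164.2 N/mm.
Moment M = P × e = 54.2×10³ × 285 = 15447000 N·mm; bending f_b = M/S = 1702 N/mm.
f_max = √(f_v² + f_b²) = √(164.2² + 1702²) = 1710 N/mm.
φr_n = 0.75 × 0.6 × 490 × (0.707 × 10) = 1559 N/mm → NOT adequate.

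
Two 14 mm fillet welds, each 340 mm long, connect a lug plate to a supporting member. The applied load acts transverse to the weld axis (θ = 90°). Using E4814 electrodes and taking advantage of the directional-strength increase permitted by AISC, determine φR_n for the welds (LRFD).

E48XX → F_EXX = 480 MPa.
t_e = 0.707 × 14 = 9.898 mm; A_we = 9.898 × 680 = 6731 mm².
Directional factor: 1.0 + 0.5 sin^1.5(90°) = 1.5.
F_nw = 0.6 × 480 × 1.5 = 432 MPa.
φR_n = 0.75 × 432 × 6731 × 10⁻³ = 2181 kN.

φR_n ≈ 2180 kN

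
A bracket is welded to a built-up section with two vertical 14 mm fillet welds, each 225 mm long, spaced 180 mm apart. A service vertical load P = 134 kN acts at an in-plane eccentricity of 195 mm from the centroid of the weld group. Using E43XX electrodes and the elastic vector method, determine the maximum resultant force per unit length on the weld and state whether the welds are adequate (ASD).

E43XX → F_EXX = 430 MPa.
Total weld length L_w = 450 mm. Treat welds as unit-width lines.
Polar moment about centroid: J = 2[d³/12 + d(b/2)²] = 2[225³/12 + 225×90²] = 5543000 mm³.
Direct shear f_v = P/L_w = 134×10³ / 450 = 297.8 N/mm (vertical).
Torsion M = P·e = 134×10³ × 195 = 26130000 N·mm.
Critical point at (x, y) = (90, 112.5) from centroid. f_tx = M·y/J = 530.3 N/mm; f_ty = M·x/J = 424.2 N/mm.
Resultant f_max = √[f_tx² + (f_v + f_ty)²] = √[530.3² + (297.8 + 424.2)²] = 895.8 N/mm.
Capacity per unit length: r_n/Ω = (1/2.0) × 0.6 × 430 × (0.707 × 14) = 1277 N/mm.
895.8 ≤ 1277 → adequate.

f_max ≈ 896 N/mm; adequate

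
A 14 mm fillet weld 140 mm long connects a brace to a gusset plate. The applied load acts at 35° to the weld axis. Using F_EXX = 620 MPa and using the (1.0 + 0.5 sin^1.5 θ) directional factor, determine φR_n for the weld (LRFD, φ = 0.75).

φR_n ≈ 471 kN

t_e = 0.707 × 14 = 9.898 mm; A_we = 9.898 × 140 = 1386 mm².
Directional factor: 1.0 + 0.5 sin^1.5(35°) = 1.217.
F_nw = 0.6 × 620 × 1.217 = 452.8 MPa.
φR_n = 0.75 × 452.8 × 1386 × 10⁻³ = 470.6 kN.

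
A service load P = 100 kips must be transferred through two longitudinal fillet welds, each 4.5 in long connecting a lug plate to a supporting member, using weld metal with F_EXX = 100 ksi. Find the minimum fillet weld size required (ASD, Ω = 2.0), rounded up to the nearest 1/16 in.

Total weld length L = 9 in.
Required throat t_e = P × Ω / (0.6 F_EXX × L) = 100 × 2.0 / (0.6 × 100 × 9) = 0.3704 in.
Required leg w = t_e / 0.707 = 0.5239 in → use 9/16 in.

w = 9/16 in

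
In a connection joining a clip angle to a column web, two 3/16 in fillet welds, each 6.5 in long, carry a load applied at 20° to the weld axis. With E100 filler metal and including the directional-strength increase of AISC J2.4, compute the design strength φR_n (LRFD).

φR_n ≈ 85.3 kip

E100XX → F_EXX = 100 ksi.
t_e = 0.707 × 0.1875 = 0.1326 in; A_we = 0.1326 × 13 = 1.723 in².
Directional factor: 1.0 + 0.5 sin^1.5(20°) = 1.1.
F_nw = 0.6 × 100 × 1.1 = 66 ksi.
φR_n = 0.75 × 66 × 1.723 = 85.3 kip.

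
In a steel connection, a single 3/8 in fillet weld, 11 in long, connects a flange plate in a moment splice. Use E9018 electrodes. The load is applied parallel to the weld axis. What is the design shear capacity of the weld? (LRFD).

φR_n ≈ 118 kip

E90XX → F_EXX = 90 ksi.
Effective throat t_e = 0.707 × 0.375 = 0.2651 in.
Total length L = 11 in; A_we = 0.2651 × 11 = 2.916 in².
F_nw = 0.6 F_EXX = 0.6 × 90 = 54 ksi.
φR_n = 0.75 × 54 × 2.916 = 118.1 kip.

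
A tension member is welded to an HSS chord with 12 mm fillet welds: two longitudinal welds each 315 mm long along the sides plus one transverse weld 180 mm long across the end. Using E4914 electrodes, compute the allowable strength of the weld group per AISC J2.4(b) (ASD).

E49XX → F_EXX = 490 MPa.
t_e = 0.707 × 12 = 8.484 mm.
R_nwl = 0.6 × 490 × 8.484 × 630 × 10⁻³ = 1571 kN (longitudinal, 2 welds).
R_nwt = 0.6 × 490 × 8.484 × 180 × 10⁻³ = 449 kN (transverse, base value).
(i) R_nwl + R_nwt = 2020 kN; (ii) 0.85 R_nwl + 1.5 R_nwt = 2009 kN.
R_n = max = 2020 kN [governs: (i)]; R_n/Ω = 1010 kN.

R_n/Ω ≈ 1010 kN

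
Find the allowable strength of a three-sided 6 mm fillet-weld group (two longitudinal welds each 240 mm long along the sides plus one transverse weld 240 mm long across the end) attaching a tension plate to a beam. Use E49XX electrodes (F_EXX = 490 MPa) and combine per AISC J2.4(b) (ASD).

t_e = 0.707 × 6 = 4.242 mm.
R_nwl = 0.6 × 490 × 4.242 × 480 × 10⁻³ = 598.6 kN (longitudinal, 2 welds).
R_nwt = 0.6 × 490 × 4.242 × 240 × 10⁻³ = 299.3 kN (transverse, base value).
(i) R_nwl + R_nwt = 897.9 kN; (ii) 0.85 R_nwl + 1.5 R_nwt = 957.8 kN.
R_n = max = 957.8 kN [governs: (ii)]; R_n/Ω = 478.9 kN.

R_n/Ω ≈ 479 kN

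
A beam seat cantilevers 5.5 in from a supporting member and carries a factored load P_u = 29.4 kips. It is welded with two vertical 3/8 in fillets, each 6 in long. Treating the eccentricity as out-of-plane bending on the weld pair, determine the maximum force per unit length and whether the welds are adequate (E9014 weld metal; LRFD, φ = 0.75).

E90XX → F_EXX = 90 ksi.
L_w = 2 × 6 = 12 in; section modulus (unit throat) S = 2 × L²/6 = 12 in².
Direct shear f_v = P/L_w = 29.4/12 = 2.45 kip/in.
Moment M = P × e = 29.4 × 5.5 = 161.7 kip·in; bending f_b = M/S = 13.47 kip/in.
f_max = √(f_v² + f_b²) = √(2.45² + 13.47²) = 13.7 kip/in.
φr_n = 0.75 × 0.6 × 90 × (0.707 × 0.375) = 10.74 kip/in → NOT adequate.

f_max ≈ 13.7 kip/in; NOT adequate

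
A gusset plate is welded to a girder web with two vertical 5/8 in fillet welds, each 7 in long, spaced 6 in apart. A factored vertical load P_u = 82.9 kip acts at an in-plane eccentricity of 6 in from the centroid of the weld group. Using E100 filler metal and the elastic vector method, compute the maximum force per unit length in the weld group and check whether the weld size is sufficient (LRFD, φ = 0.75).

f_max ≈ 17 kip/in; adequate

E100XX → F_EXX = 100 ksi.
Total weld length L_w = 14 in. Treat welds as unit-width lines.
Polar moment about centroid: J = 2[d³/12 + d(b/2)²] = 2[7³/12 + 7×3²] = 183.2 in³.
Direct shear f_v = P/L_w = 82.9 / 14 = 5.921 kip/in (vertical).
Torsion M = P·e = 82.9 × 6 = 497.4 kip·in.
Critical point at (x, y) = (3, 3.5) from centroid. f_tx = M·y/J = 9.504 kip/in; f_ty = M·x/J = 8.147 kip/in.
Resultant f_max = √[f_tx² + (f_v + f_ty)²] = √[9.504² + (5.921 + 8.147)²] = 16.98 kip/in.
Capacity per unit length: φr_n = 0.75 × 0.6 × 100 × (0.707 × 0.625) = 19.88 kip/in.
16.98 ≤ 19.88 → adequate.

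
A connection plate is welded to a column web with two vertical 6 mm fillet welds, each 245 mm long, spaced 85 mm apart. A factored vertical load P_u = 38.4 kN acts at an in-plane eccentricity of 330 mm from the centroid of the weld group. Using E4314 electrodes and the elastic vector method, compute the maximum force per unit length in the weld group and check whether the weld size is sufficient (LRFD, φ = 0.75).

f_max ≈ 523 N/mm; adequate

E43XX → F_EXX = 430 MPa.
Total weld length L_w = 490 mm. Treat welds as unit-width lines.
Polar moment about centroid: J = 2[d³/12 + d(b/2)²] = 2[245³/12 + 245×42.5²] = 3336000 mm³.
Direct shear f_v = P/L_w = 38.4×10³ / 490 = 78.37 N/mm (vertical).
Torsion M = P·e = 38.4×10³ × 330 = 12672000 N·mm.
Critical point at (x, y) = (42.5, 122.5) from centroid. f_tx = M·y/J = 465.3 N/mm; f_ty = M·x/J = 161.4 N/mm.
Resultant f_max = √[f_tx² + (f_v + f_ty)²] = √[465.3² + (78.37 + 161.4)²] = 523.5 N/mm.
Capacity per unit length: φr_n = 0.75 × 0.6 × 430 × (0.707 × 6) = 820.8 N/mm.
523.5 ≤ 820.8 → adequate.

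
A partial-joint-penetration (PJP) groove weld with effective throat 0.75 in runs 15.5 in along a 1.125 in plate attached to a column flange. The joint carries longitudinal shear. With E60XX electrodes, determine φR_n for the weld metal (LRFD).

E60XX → F_EXX = 60 ksi.
Effective throat (given) t_e = 0.75 in.
A_we = 0.75 × 15.5 = 11.62 in².
F_nw = 0.6 F_EXX = 36 ksi.
φR_n = 0.75 × 36 × 11.62 = 313.9 kip.

φR_n ≈ 314 kip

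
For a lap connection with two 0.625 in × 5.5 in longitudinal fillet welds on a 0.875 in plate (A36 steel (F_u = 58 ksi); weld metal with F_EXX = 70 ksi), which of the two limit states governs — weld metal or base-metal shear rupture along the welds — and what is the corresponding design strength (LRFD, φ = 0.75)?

t_e = 0.707 × 0.625 = 0.4419 in; L = 11 in.
Weld metal: φR_n = 0.75 × 0.6 × 70 × 0.4419 × 11 = 153.1 kips.
Base metal (shear rupture): φR_n = 0.75 × 0.6 × 58 × 0.875 × 11 = 251.2 kips.
Governing: weld metal.

φR_n ≈ 153 kips (weld metal governs)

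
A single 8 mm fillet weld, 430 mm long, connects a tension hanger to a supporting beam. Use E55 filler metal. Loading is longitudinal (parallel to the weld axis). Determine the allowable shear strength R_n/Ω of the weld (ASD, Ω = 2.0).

E55XX → F_EXX = 550 MPa.
Effective throat t_e = 0.707 × 8 = 5.656 mm.
Total length L = 430 mm; A_we = 5.656 × 430 = 2432 mm².
F_nw = 0.6 F_EXX = 0.6 × 550 = 330 MPa.
R_n = 330 × 2432 × 10⁻³ = 802.6 kN; R_n/Ω = 802.6/2.0 = 401.3 kN.

R_n/Ω ≈ 401 kN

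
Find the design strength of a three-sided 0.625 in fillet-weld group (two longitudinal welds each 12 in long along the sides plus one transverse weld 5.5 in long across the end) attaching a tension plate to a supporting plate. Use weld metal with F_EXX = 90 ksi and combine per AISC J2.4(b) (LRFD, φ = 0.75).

t_e = 0.707 × 0.625 = 0.4419 in.
R_nwl = 0.6 × 90 × 0.4419 × 24 = 572.7 kips (longitudinal, 2 welds).
R_nwt = 0.6 × 90 × 0.4419 × 5.5 = 131.2 kips (transverse, base value).
(i) R_nwl + R_nwt = 703.9 kips; (ii) 0.85 R_nwl + 1.5 R_nwt = 683.6 kips.
R_n = max = 703.9 kips [governs: (i)]; φR_n = 527.9 kips.

φR_n ≈ 528 kips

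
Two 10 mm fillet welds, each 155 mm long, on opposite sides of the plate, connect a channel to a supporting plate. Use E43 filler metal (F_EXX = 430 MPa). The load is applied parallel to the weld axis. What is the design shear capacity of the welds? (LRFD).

φR_n ≈ 424 kN

Effective throat t_e = 0.707 × 10 = 7.07 mm.
Total length L = 310 mm; A_we = 7.07 × 310 = 2192 mm².
F_nw = 0.6 F_EXX = 0.6 × 430 = 258 MPa.
φR_n = 0.75 × 258 × 2192 × 10⁻³ = 424.1 kN.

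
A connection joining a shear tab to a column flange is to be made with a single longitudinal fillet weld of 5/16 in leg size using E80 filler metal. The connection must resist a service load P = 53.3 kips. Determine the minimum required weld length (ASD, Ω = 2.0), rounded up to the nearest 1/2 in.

L = 10.5 in

E80XX → F_EXX = 80 ksi.
Throat t_e = 0.707 × 0.3125 = 0.2209 in.
r_n/Ω = (0.6 × 80 × 0.2209) / 2.0 = 5.302 kip/in.
L_req = P / (r_n/Ω) = 53.3 / 5.302 = 10.05 in total.
Round up → use L = 10.5 in.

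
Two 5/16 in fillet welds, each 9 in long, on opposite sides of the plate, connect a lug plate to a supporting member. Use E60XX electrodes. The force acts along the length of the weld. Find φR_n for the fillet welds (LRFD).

E60XX → F_EXX = 60 ksi.
Effective throat t_e = 0.707 × 0.3125 = 0.2209 in.
Total length L = 18 in; A_we = 0.2209 × 18 = 3.977 in².
F_nw = 0.6 F_EXX = 0.6 × 60 = 36 ksi.
φR_n = 0.75 × 36 × 3.977 = 107.4 kips.

φR_n ≈ 107 kips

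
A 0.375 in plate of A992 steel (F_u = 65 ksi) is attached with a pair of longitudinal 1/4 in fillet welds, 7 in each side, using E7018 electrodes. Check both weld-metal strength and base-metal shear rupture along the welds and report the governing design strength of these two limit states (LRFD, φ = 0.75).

E70XX → F_EXX = 70 ksi.
t_e = 0.707 × 0.25 = 0.1767 in; L = 14 in.
Weld metal: φR_n = 0.75 × 0.6 × 70 × 0.1767 × 14 = 77.95 kip.
Base metal (shear rupture): φR_n = 0.75 × 0.6 × 65 × 0.375 × 14 = 153.6 kip.
Governing: weld metal.

φR_n ≈ 77.9 kip (weld metal governs)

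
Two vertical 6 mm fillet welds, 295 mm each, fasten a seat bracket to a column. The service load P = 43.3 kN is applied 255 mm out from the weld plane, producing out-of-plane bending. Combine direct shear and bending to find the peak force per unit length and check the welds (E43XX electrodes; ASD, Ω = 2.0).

E43XX → F_EXX = 430 MPa.
L_w = 2 × 295 = 590 mm; section modulus (unit throat) S = 2 × L²/6 = 29010 mm².
Direct shear f_v = P/L_w = 43.3×10³/590 = 73.39 N/mm.
Moment M = P × e = 43.3×10³ × 255 = 11042000 N·mm; bending f_b = M/S = 380.6 N/mm.
f_max = √(f_v² + f_b²) = √(73.39² + 380.6²) = 387.6 N/mm.
r_n/Ω = (1/2.0) × 0.6 × 430 × (0.707 × 6) = 547.2 N/mm → adequate.

f_max ≈ 388 N/mm; adequate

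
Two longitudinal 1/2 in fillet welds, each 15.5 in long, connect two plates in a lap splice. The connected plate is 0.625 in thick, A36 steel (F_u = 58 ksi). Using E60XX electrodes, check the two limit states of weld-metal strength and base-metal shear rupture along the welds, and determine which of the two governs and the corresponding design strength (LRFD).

E60XX → F_EXX = 60 ksi.
t_e = 0.707 × 0.5 = 0.3535 in; L = 31 in.
Weld metal: φR_n = 0.75 × 0.6 × 60 × 0.3535 × 31 = 295.9 kips.
Base metal (shear rupture): φR_n = 0.75 × 0.6 × 58 × 0.625 × 31 = 505.7 kips.
Governing: weld metal.

φR_n ≈ 296 kips (weld metal governs)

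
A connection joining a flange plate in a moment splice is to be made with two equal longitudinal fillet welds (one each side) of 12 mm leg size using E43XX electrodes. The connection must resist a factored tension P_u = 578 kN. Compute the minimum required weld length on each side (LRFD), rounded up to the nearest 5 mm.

L = 180 mm on each side

E43XX → F_EXX = 430 MPa.
Throat t_e = 0.707 × 12 = 8.484 mm.
φr_n = 0.75 × 0.6 × 430 × 8.484 × 10⁻³ = 1.642 kN/mm.
L_req = P_u / φr_n = 578 / 1.642 = 352.1 mm total.
Per side: 352.1 / 2 = 176 mm.
Round up → use L = 180 mm on each side.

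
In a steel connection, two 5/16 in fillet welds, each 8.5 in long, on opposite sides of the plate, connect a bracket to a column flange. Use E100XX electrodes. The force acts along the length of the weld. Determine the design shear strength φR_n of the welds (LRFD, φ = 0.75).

φR_n ≈ 169 kips

E100XX → F_EXX = 100 ksi.
Effective throat t_e = 0.707 × 0.3125 = 0.2209 in.
Total length L = 17 in; A_we = 0.2209 × 17 = 3.756 in².
F_nw = 0.6 F_EXX = 0.6 × 100 = 60 ksi.
φR_n = 0.75 × 60 × 3.756 = 169 kips.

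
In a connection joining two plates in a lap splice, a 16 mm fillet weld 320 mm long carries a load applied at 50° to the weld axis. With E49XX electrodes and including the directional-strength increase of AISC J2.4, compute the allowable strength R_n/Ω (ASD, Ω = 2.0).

R_n/Ω ≈ 711 kN

E49XX → F_EXX = 490 MPa.
t_e = 0.707 × 16 = 11.31 mm; A_we = 11.31 × 320 = 3620 mm².
Directional factor: 1.0 + 0.5 sin^1.5(50°) = 1.335.
F_nw = 0.6 × 490 × 1.335 = 392.6 MPa.
R_n/Ω = (392.6 × 3620) / 2.0 × 10⁻³ = 710.5 kN.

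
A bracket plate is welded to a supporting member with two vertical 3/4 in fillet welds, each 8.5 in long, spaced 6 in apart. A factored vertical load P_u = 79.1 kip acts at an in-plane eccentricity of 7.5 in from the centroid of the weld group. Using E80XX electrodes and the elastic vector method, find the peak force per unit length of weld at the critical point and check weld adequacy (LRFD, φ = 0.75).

f_max ≈ 15.3 kip/in; adequate

E80XX → F_EXX = 80 ksi.
Total weld length L_w = 17 in. Treat welds as unit-width lines.
Polar moment about centroid: J = 2[d³/12 + d(b/2)²] = 2[8.5³/12 + 8.5×3²] = 255.4 in³.
Direct shear f_v = P/L_w = 79.1 / 17 = 4.653 kip/in (vertical).
Torsion M = P·e = 79.1 × 7.5 = 593.25 kip·in.
Critical point at (x, y) = (3, 4.25) from centroid. f_tx = M·y/J = 9.874 kip/in; f_ty = M·x/J = 6.97 kip/in.
Resultant f_max = √[f_tx² + (f_v + f_ty)²] = √[9.874² + (4.653 + 6.97)²] = 15.25 kip/in.
Capacity per unit length: φr_n = 0.75 × 0.6 × 80 × (0.707 × 0.75) = 19.09 kip/in.
15.25 ≤ 19.09 → adequate.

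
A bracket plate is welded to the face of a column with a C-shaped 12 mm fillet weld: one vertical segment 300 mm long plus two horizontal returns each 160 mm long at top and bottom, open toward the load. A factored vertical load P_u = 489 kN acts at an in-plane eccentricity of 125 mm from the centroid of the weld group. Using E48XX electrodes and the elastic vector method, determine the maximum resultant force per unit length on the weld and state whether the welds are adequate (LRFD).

f_max ≈ 1660 N/mm; adequate

E48XX → F_EXX = 480 MPa.
Total weld length L_w = 620 mm. Treat welds as unit-width lines.
Centroid: x̄ = 2×160×80 / 620 = 41.29 mm from the vertical weld.
Polar moment about centroid: J = I_x + I_y = [300³/12 + 2×160×150²] + [300×41.29² + 2(160³/12 + 160×38.71²)] = 11120000 mm³.
Direct shear f_v = P/L_w = 489×10³ / 620 = 788.7 N/mm (vertical).
Torsion M = P·e = 489×10³ × 125 = 61125000 N·mm.
Critical point at (x, y) = (118.7, 150) from centroid. f_tx = M·y/J = 824.3 N/mm; f_ty = M·x/J = 652.3 N/mm.
Resultant f_max = √[f_tx² + (f_v + f_ty)²] = √[824.3² + (788.7 + 652.3)²] = 1660 N/mm.
Capacity per unit length: φr_n = 0.75 × 0.6 × 480 × (0.707 × 12) = 1833 N/mm.
1660 ≤ 1833 → adequate.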